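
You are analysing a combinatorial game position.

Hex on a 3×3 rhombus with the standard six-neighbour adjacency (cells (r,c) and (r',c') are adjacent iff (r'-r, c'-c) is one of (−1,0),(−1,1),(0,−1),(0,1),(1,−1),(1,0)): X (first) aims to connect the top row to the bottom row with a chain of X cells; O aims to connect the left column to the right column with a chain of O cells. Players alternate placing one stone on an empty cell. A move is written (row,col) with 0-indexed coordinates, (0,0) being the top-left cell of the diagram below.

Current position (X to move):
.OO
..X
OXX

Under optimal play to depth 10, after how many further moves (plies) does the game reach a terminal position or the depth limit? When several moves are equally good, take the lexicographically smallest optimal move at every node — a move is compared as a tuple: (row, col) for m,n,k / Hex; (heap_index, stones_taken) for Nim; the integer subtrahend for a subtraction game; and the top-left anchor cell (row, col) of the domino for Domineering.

PV length from [.OO/..X/OXX]: 2 plies

p1 X@[.OO/..X/OXX]: (0,0)[XOO/..X/OXX]-1* (1,0)[.OO/X.X/OXX]-1 (1,1)[.OO/.XX/OXX]-1
p2 O@[XOO/..X/OXX]: (1,0)[XOO/O.X/OXX]+1* (1,1)[XOO/.OX/OXX]+1
p3 X@[XOO/O.X/OXX] terminal -1; root [.OO/..X/OXX] d10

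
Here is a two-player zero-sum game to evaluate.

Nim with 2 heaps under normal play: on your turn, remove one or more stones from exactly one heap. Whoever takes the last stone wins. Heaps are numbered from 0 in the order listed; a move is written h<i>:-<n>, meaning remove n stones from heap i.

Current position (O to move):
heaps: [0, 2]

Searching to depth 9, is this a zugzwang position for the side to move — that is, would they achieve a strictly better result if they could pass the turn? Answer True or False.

zugzwang((0,2), O) = False

ply 1, O at (0,2) | h1:-1=-1→(0,1); h1:-2=+1→(0,0)*
ply 2: (0,0) is terminal -1 (X); from (0,2) depth 9
pass branch (X moves first from the same position):
  | ply 1, X at (0,2) | h1:-1=-1→(0,1); h1:-2=+1→(0,0)*
  | ply 2: (0,0) is terminal -1 (O); from (0,2) depth 9
O moving scores +1; O passing scores -1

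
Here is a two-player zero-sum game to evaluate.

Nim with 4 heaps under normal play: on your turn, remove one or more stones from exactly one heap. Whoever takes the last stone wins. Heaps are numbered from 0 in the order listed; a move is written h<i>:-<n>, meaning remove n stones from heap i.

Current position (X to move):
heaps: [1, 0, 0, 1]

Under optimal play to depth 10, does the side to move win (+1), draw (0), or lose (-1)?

ply 1, X at (1,0,0,1) | h0:-1=-1→(0,0,0,1)*; h3:-1=-1→(1,0,0,0)
ply 2, O at (0,0,0,1) | h3:-1=+1→(0,0,0,0)*
ply 3: (0,0,0,0) is terminal -1 (X); from (1,0,0,1) depth 10

value((1,0,0,1), X) = -1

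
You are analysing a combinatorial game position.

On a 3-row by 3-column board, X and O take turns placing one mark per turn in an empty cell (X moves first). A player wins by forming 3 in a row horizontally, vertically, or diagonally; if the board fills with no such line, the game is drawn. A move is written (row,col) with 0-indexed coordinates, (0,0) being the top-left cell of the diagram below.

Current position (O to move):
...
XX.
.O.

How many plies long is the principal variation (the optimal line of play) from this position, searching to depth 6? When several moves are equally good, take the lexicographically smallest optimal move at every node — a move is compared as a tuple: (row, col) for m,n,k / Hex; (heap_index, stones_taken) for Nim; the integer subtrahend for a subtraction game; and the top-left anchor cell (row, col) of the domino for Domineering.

PV length from [.../XX./.O.]: 4 plies

ply 1, O at .../XX./.O. | (0,0)=-1→O../XX./.O.*; (0,1)=-1→.O./XX./.O.; (0,2)=-1→..O/XX./.O.; (1,2)=-1→.../XXO/.O.; (2,0)=-1→.../XX./OO.; (2,2)=-1→.../XX./.OO
ply 2, X at O../XX./.O. | (0,1)=+0→OX./XX./.O.; (0,2)=+1→O.X/XX./.O.*; (1,2)=+1→O../XXX/.O.; (2,0)=+1→O../XX./XO.; (2,2)=+0→O../XX./.OX
ply 3, O at O.X/XX./.O. | (0,1)=-1→OOX/XX./.O.*; (1,2)=-1→O.X/XXO/.O.; (2,0)=-1→O.X/XX./OO.; (2,2)=-1→O.X/XX./.OO
ply 4, X at OOX/XX./.O. | (1,2)=+1→OOX/XXX/.O.*; (2,0)=+1→OOX/XX./XO.; (2,2)=+1→OOX/XX./.OX
ply 5: OOX/XXX/.O. is terminal -1 (O); from .../XX./.O. depth 6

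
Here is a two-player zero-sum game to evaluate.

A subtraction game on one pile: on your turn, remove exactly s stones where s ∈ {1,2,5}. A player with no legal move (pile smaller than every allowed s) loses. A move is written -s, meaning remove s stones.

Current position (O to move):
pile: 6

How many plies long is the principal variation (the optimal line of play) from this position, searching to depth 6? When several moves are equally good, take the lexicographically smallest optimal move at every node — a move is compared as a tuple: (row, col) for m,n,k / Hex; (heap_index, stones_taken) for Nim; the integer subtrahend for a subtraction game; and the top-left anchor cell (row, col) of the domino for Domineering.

p1 O@[6]: -1[5]-1* -2[4]-1 -5[1]-1
p2 X@[5]: -1[4]-1 -2[3]+1* -5[0]+1
p3 O@[3]: -1[2]-1* -2[1]-1
p4 X@[2]: -1[1]-1 -2[0]+1*
p5 O@[0] terminal -1; root [6] d6

PV length from [6]: 4 plies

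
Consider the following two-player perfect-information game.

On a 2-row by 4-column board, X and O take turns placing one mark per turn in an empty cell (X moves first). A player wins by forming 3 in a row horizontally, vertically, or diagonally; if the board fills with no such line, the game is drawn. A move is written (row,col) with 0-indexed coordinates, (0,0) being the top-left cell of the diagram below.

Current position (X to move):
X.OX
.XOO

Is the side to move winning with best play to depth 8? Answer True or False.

X winning at [X.OX/.XOO]: False

[X.OX/.XOO] X move#1: (0,1):+0/XXOX/.XOO*, (1,0):+0/X.OX/XXOO
[XXOX/.XOO] O move#2: (1,0):+0/XXOX/OXOO*
[XXOX/OXOO] end (terminal +0, X#3); searched X.OX/.XOO to 8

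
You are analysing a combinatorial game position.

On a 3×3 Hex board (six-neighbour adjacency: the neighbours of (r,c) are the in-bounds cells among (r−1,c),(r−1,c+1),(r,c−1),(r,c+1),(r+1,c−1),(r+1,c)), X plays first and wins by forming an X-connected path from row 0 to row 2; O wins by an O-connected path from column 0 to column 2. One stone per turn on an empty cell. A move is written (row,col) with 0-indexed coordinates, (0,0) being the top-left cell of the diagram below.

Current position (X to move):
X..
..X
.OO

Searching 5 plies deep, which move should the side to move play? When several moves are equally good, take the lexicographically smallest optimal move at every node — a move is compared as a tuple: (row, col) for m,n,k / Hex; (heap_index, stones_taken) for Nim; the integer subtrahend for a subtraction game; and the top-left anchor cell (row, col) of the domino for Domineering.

ply 1, X at X../..X/.OO | (0,1)=-1→XX./..X/.OO; (0,2)=-1→X.X/..X/.OO; (1,0)=-1→X../X.X/.OO; (1,1)=-1→X../.XX/.OO; (2,0)=+1→X../..X/XOO*
ply 2, O at X../..X/XOO | (0,1)=-1→XO./..X/XOO*; (0,2)=-1→X.O/..X/XOO; (1,0)=-1→X../O.X/XOO; (1,1)=-1→X../.OX/XOO
ply 3, X at XO./..X/XOO | (0,2)=+1→XOX/..X/XOO*; (1,0)=+1→XO./X.X/XOO; (1,1)=+1→XO./.XX/XOO
ply 4, O at XOX/..X/XOO | (1,0)=-1→XOX/O.X/XOO*; (1,1)=-1→XOX/.OX/XOO
ply 5, X at XOX/O.X/XOO | (1,1)=+1→XOX/OXX/XOO*
ply 6: XOX/OXX/XOO is terminal -1 (O); from X../..X/.OO depth 5

X's best at [X../..X/.OO]: (2,0)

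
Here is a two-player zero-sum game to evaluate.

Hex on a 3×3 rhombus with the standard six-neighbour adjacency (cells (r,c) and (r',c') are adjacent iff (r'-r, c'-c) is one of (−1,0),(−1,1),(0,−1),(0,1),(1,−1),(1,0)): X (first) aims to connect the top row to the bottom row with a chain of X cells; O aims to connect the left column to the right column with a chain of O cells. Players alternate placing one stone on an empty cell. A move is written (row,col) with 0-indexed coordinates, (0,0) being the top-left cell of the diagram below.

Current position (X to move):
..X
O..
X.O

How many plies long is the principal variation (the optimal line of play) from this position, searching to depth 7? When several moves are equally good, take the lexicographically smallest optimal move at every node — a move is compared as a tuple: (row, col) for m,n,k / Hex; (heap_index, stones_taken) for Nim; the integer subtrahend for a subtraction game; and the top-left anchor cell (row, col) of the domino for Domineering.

PV length from [..X/O../X.O]: 1 ply

ply 1, X at ..X/O../X.O | (0,0)=-1→X.X/O../X.O; (0,1)=-1→.XX/O../X.O; (1,1)=+1→..X/OX./X.O*; (1,2)=+1→..X/O.X/X.O; (2,1)=+1→..X/O../XXO
ply 2: ..X/OX./X.O is terminal -1 (O); from ..X/O../X.O depth 7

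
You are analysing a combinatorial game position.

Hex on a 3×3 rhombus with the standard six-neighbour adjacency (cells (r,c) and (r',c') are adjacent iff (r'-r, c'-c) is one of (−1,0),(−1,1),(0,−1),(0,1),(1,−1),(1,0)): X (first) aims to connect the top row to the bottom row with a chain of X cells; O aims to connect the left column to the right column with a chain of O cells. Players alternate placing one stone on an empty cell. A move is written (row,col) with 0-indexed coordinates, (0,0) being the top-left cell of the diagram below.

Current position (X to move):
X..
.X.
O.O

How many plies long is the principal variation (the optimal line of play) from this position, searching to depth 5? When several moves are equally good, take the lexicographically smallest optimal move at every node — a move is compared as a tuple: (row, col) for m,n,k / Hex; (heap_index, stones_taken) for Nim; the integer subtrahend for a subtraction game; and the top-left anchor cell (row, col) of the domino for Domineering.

[X../.X./O.O] X move#1: (0,1):-1/XX./.X./O.O, (0,2):-1/X.X/.X./O.O, (1,0):-1/X../XX./O.O, (1,2):-1/X../.XX/O.O, (2,1):+1/X../.X./OXO*
[X../.X./OXO] O move#2: (0,1):-1/XO./.X./OXO*, (0,2):-1/X.O/.X./OXO, (1,0):-1/X../OX./OXO, (1,2):-1/X../.XO/OXO
[XO./.X./OXO] X move#3: (0,2):+1/XOX/.X./OXO*, (1,0):+1/XO./XX./OXO, (1,2):+1/XO./.XX/OXO
[XOX/.X./OXO] end (terminal -1, O#4); searched X../.X./O.O to 5

PV length from [X../.X./O.O]: 3 plies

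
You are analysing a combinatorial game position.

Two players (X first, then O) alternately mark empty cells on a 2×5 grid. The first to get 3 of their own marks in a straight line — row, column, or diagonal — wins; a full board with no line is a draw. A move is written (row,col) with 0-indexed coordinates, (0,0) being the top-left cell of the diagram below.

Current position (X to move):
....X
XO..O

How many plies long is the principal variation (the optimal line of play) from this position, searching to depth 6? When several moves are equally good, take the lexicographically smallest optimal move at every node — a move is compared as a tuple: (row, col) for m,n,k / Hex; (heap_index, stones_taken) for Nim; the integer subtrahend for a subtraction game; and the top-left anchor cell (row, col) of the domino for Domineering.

PV length from [....X/XO..O]: 6 plies

ply 1, X at ....X/XO..O | (0,0)=+0→X...X/XO..O*; (0,1)=+0→.X..X/XO..O; (0,2)=+0→..X.X/XO..O; (0,3)=+0→...XX/XO..O; (1,2)=+0→....X/XOX.O; (1,3)=+0→....X/XO.XO
ply 2, O at X...X/XO..O | (0,1)=+0→XO..X/XO..O*; (0,2)=+0→X.O.X/XO..O; (0,3)=+0→X..OX/XO..O; (1,2)=+0→X...X/XOO.O; (1,3)=+0→X...X/XO.OO
ply 3, X at XO..X/XO..O | (0,2)=+0→XOX.X/XO..O*; (0,3)=+0→XO.XX/XO..O; (1,2)=+0→XO..X/XOX.O; (1,3)=+0→XO..X/XO.XO
ply 4, O at XOX.X/XO..O | (0,3)=+0→XOXOX/XO..O*; (1,2)=-1→XOX.X/XOO.O; (1,3)=-1→XOX.X/XO.OO
ply 5, X at XOXOX/XO..O | (1,2)=+0→XOXOX/XOX.O*; (1,3)=+0→XOXOX/XO.XO
ply 6, O at XOXOX/XOX.O | (1,3)=+0→XOXOX/XOXOO*
ply 7: XOXOX/XOXOO is terminal +0 (X); from ....X/XO..O depth 6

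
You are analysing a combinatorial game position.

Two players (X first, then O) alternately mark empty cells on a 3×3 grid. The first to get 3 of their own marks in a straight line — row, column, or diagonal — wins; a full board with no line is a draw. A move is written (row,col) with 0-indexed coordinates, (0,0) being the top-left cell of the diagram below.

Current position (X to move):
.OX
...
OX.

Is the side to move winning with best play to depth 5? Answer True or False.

X winning at [.OX/.../OX.]: False

p1 X@[.OX/.../OX.]: (0,0)[XOX/.../OX.]+0* (1,0)[.OX/X../OX.]+0 (1,1)[.OX/.X./OX.]+0 (1,2)[.OX/..X/OX.]+0 (2,2)[.OX/.../OXX]+0
p2 O@[XOX/.../OX.]: (1,0)[XOX/O../OX.]-1 (1,1)[XOX/.O./OX.]+0* (1,2)[XOX/..O/OX.]+0 (2,2)[XOX/.../OXO]+0
p3 X@[XOX/.O./OX.]: (1,0)[XOX/XO./OX.]+0* (1,2)[XOX/.OX/OX.]+0 (2,2)[XOX/.O./OXX]+0
p4 O@[XOX/XO./OX.]: (1,2)[XOX/XOO/OX.]+0* (2,2)[XOX/XO./OXO]+0
p5 X@[XOX/XOO/OX.]: (2,2)[XOX/XOO/OXX]+0*
p6 O@[XOX/XOO/OXX] terminal +0; root [.OX/.../OX.] d5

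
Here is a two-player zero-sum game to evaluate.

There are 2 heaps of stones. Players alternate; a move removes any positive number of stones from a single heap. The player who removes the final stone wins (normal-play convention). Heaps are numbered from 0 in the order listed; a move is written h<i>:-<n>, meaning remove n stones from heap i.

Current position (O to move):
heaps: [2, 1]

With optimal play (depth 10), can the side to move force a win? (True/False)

p1 O@[(2,1)]: h0:-1[(1,1)]+1* h0:-2[(0,1)]-1 h1:-1[(2,0)]-1
p2 X@[(1,1)]: h0:-1[(0,1)]-1* h1:-1[(1,0)]-1
p3 O@[(0,1)]: h1:-1[(0,0)]+1*
p4 X@[(0,0)] terminal -1; root [(2,1)] d10

O winning at [(2,1)]: True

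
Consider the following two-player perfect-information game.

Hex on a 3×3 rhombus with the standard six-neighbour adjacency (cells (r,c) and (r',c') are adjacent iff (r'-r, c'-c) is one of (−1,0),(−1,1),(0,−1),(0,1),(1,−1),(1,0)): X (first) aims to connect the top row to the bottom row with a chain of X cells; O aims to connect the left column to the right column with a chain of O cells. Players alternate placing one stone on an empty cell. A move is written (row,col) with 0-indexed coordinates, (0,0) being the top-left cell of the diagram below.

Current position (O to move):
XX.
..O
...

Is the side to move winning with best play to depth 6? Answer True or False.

O winning at [XX./..O/...]: True

[XX./..O/...] O move#1: (0,2):-1/XXO/..O/..., (1,0):-1/XX./O.O/..., (1,1):+1/XX./.OO/...*, (2,0):+1/XX./..O/O.., (2,1):-1/XX./..O/.O., (2,2):-1/XX./..O/..O
[XX./.OO/...] X move#2: (0,2):-1/XXX/.OO/...*, (1,0):-1/XX./XOO/..., (2,0):-1/XX./.OO/X.., (2,1):-1/XX./.OO/.X., (2,2):-1/XX./.OO/..X
[XXX/.OO/...] O move#3: (1,0):+1/XXX/OOO/...*, (2,0):+1/XXX/.OO/O.., (2,1):+1/XXX/.OO/.O., (2,2):+1/XXX/.OO/..O
[XXX/OOO/...] end (terminal -1, X#4); searched XX./..O/... to 6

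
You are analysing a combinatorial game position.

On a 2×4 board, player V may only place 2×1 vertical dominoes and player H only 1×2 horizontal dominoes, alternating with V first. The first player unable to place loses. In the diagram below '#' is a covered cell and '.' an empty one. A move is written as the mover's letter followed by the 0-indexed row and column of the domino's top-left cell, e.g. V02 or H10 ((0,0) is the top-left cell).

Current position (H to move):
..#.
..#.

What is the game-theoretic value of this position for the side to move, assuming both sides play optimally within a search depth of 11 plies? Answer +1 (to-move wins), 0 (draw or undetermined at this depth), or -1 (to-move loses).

[..#./..#.] H move#1: H00:+1/###./..#.*, H10:+1/..#./###.
[###./..#.] V move#2: V03:-1/####/..##*
[####/..##] H move#3: H10:+1/####/####*
[####/####] end (terminal -1, V#4); searched ..#./..#. to 11

value(..#./..#., H) = +1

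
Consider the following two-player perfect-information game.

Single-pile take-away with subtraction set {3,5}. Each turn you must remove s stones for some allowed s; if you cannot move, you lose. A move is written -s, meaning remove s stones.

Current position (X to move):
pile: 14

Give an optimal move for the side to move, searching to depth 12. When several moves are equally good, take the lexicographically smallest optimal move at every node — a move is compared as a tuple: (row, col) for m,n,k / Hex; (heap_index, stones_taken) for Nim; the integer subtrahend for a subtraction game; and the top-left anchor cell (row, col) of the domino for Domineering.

[14] X move#1: -3:-1/11, -5:+1/9*
[9] O move#2: -3:-1/6*, -5:-1/4
[6] X move#3: -3:-1/3, -5:+1/1*
[1] end (terminal -1, O#4); searched 14 to 12

X's best at [14]: -5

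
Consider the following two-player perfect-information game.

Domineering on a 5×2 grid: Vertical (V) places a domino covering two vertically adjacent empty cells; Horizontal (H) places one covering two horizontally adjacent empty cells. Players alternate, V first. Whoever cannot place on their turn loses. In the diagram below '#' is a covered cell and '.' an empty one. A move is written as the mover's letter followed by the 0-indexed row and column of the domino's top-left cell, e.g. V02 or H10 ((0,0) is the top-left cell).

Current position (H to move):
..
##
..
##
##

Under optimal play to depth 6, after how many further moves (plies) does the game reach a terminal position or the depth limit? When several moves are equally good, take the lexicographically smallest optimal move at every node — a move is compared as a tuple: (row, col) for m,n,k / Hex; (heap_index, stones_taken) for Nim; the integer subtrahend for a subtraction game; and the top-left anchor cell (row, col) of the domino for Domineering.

PV length from [../##/../##/##]: 1 ply

ply 1, H at ../##/../##/## | H00=+1→##/##/../##/##*; H20=+1→../##/##/##/##
ply 2: ##/##/../##/## is terminal -1 (V); from ../##/../##/## depth 6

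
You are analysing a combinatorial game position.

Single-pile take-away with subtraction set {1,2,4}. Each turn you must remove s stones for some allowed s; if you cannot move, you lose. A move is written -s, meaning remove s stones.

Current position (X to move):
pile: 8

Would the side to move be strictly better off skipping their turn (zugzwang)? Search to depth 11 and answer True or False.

zugzwang(8, X) = False

p1 X@[8]: -1[7]-1 -2[6]+1* -4[4]-1
p2 O@[6]: -1[5]-1* -2[4]-1 -4[2]-1
p3 X@[5]: -1[4]-1 -2[3]+1* -4[1]-1
p4 O@[3]: -1[2]-1* -2[1]-1
p5 X@[2]: -1[1]-1 -2[0]+1*
p6 O@[0] terminal -1; root [8] d11
if X skipped the turn, O would face:
~ p1 O@[8]: -1[7]-1 -2[6]+1* -4[4]-1
~ p2 X@[6]: -1[5]-1* -2[4]-1 -4[2]-1
~ p3 O@[5]: -1[4]-1 -2[3]+1* -4[1]-1
~ p4 X@[3]: -1[2]-1* -2[1]-1
~ p5 O@[2]: -1[1]-1 -2[0]+1*
~ p6 X@[0] terminal -1; root [8] d11
compare (X): move=+1 vs pass=-1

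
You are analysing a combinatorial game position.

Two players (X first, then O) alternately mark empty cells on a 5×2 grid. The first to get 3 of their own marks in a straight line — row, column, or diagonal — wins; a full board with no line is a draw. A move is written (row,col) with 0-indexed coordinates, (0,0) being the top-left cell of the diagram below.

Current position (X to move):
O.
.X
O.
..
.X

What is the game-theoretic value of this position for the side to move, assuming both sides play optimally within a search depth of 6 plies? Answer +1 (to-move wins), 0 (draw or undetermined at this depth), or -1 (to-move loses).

p1 X@[O./.X/O./../.X]: (0,1)[OX/.X/O./../.X]-1 (1,0)[O./XX/O./../.X]+0* (2,1)[O./.X/OX/../.X]-1 (3,0)[O./.X/O./X./.X]-1 (3,1)[O./.X/O./.X/.X]-1 (4,0)[O./.X/O./../XX]-1
p2 O@[O./XX/O./../.X]: (0,1)[OO/XX/O./../.X]+0* (2,1)[O./XX/OO/../.X]+0 (3,0)[O./XX/O./O./.X]+0 (3,1)[O./XX/O./.O/.X]+0 (4,0)[O./XX/O./../OX]+0
p3 X@[OO/XX/O./../.X]: (2,1)[OO/XX/OX/../.X]+0* (3,0)[OO/XX/O./X./.X]+0 (3,1)[OO/XX/O./.X/.X]+0 (4,0)[OO/XX/O./../XX]+0
p4 O@[OO/XX/OX/../.X]: (3,0)[OO/XX/OX/O./.X]-1 (3,1)[OO/XX/OX/.O/.X]+0* (4,0)[OO/XX/OX/../OX]-1
p5 X@[OO/XX/OX/.O/.X]: (3,0)[OO/XX/OX/XO/.X]+0* (4,0)[OO/XX/OX/.O/XX]+0
p6 O@[OO/XX/OX/XO/.X]: (4,0)[OO/XX/OX/XO/OX]+0*
p7 X@[OO/XX/OX/XO/OX] terminal +0; root [O./.X/O./../.X] d6

value(O./.X/O./../.X, X) = 0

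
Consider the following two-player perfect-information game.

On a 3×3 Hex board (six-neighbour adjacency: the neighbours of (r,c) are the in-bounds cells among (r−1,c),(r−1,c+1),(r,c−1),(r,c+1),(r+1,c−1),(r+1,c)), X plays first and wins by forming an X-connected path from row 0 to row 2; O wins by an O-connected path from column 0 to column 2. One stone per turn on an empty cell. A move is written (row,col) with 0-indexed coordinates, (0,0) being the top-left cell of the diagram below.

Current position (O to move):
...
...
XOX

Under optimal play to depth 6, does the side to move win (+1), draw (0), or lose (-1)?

value(.../.../XOX, O) = -1

[.../.../XOX] O move#1: (0,0):-1/O../.../XOX*, (0,1):-1/.O./.../XOX, (0,2):-1/..O/.../XOX, (1,0):-1/.../O../XOX, (1,1):-1/.../.O./XOX, (1,2):-1/.../..O/XOX
[O../.../XOX] X move#2: (0,1):+1/OX./.../XOX*, (0,2):+1/O.X/.../XOX, (1,0):+1/O../X../XOX, (1,1):+1/O../.X./XOX, (1,2):+1/O../..X/XOX
[OX./.../XOX] O move#3: (0,2):-1/OXO/.../XOX*, (1,0):-1/OX./O../XOX, (1,1):-1/OX./.O./XOX, (1,2):-1/OX./..O/XOX
[OXO/.../XOX] X move#4: (1,0):+1/OXO/X../XOX*, (1,1):+1/OXO/.X./XOX, (1,2):+1/OXO/..X/XOX
[OXO/X../XOX] end (terminal -1, O#5); searched .../.../XOX to 6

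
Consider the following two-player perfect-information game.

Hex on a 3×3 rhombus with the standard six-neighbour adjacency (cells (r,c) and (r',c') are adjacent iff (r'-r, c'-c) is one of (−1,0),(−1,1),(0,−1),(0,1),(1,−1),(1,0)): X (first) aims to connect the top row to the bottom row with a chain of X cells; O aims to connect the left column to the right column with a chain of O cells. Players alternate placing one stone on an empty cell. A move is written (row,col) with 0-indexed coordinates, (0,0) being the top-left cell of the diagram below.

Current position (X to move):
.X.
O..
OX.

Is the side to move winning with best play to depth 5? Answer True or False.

X winning at [.X./O../OX.]: True

ply 1, X at .X./O../OX. | (0,0)=-1→XX./O../OX.; (0,2)=+1→.XX/O../OX.*; (1,1)=+1→.X./OX./OX.; (1,2)=+1→.X./O.X/OX.; (2,2)=-1→.X./O../OXX
ply 2, O at .XX/O../OX. | (0,0)=-1→OXX/O../OX.*; (1,1)=-1→.XX/OO./OX.; (1,2)=-1→.XX/O.O/OX.; (2,2)=-1→.XX/O../OXO
ply 3, X at OXX/O../OX. | (1,1)=+1→OXX/OX./OX.*; (1,2)=+1→OXX/O.X/OX.; (2,2)=+1→OXX/O../OXX
ply 4: OXX/OX./OX. is terminal -1 (O); from .X./O../OX. depth 5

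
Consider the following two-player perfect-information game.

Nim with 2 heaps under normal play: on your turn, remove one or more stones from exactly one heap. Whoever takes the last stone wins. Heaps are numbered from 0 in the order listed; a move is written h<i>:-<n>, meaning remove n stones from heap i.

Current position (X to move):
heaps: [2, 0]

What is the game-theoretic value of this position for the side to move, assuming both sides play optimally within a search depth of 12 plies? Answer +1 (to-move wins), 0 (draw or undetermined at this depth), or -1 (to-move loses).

value((2,0), X) = +1

[(2,0)] X move#1: h0:-1:-1/(1,0), h0:-2:+1/(0,0)*
[(0,0)] end (terminal -1, O#2); searched (2,0) to 12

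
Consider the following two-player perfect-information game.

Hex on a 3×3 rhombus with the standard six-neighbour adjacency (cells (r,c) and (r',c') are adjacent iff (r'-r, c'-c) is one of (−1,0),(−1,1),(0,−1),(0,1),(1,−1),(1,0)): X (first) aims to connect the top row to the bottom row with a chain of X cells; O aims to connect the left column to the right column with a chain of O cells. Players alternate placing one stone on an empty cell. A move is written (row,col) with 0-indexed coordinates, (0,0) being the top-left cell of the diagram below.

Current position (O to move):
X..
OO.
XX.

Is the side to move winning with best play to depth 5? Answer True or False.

O winning at [X../OO./XX.]: True

[X../OO./XX.] O move#1: (0,1):+1/XO./OO./XX.*, (0,2):+1/X.O/OO./XX., (1,2):+1/X../OOO/XX., (2,2):+1/X../OO./XXO
[XO./OO./XX.] X move#2: (0,2):-1/XOX/OO./XX.*, (1,2):-1/XO./OOX/XX., (2,2):-1/XO./OO./XXX
[XOX/OO./XX.] O move#3: (1,2):+1/XOX/OOO/XX.*, (2,2):-1/XOX/OO./XXO
[XOX/OOO/XX.] end (terminal -1, X#4); searched X../OO./XX. to 5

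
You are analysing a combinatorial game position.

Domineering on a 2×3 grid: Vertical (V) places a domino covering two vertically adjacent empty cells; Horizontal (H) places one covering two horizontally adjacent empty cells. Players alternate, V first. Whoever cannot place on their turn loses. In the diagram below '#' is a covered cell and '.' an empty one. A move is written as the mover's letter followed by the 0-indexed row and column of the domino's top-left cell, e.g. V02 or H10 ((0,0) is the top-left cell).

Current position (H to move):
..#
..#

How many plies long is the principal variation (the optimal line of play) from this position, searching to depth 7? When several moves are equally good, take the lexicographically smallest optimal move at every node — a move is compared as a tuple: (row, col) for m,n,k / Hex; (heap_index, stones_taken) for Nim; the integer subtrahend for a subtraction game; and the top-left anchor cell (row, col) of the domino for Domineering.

[..#/..#] H move#1: H00:+1/###/..#*, H10:+1/..#/###
[###/..#] end (terminal -1, V#2); searched ..#/..# to 7

PV length from [..#/..#]: 1 ply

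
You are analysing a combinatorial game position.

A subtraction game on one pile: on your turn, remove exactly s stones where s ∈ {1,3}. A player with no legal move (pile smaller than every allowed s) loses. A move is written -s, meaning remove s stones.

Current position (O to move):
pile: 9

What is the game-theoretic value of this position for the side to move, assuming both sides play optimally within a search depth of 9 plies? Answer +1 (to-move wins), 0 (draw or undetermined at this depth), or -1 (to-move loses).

ply 1, O at 9 | -1=+1→8*; -3=+1→6
ply 2, X at 8 | -1=-1→7*; -3=-1→5
ply 3, O at 7 | -1=+1→6*; -3=+1→4
ply 4, X at 6 | -1=-1→5*; -3=-1→3
ply 5, O at 5 | -1=+1→4*; -3=+1→2
ply 6, X at 4 | -1=-1→3*; -3=-1→1
ply 7, O at 3 | -1=+1→2*; -3=+1→0
ply 8, X at 2 | -1=-1→1*
ply 9, O at 1 | -1=+1→0*
ply 10: 0 is terminal -1 (X); from 9 depth 9

value(9, O) = +1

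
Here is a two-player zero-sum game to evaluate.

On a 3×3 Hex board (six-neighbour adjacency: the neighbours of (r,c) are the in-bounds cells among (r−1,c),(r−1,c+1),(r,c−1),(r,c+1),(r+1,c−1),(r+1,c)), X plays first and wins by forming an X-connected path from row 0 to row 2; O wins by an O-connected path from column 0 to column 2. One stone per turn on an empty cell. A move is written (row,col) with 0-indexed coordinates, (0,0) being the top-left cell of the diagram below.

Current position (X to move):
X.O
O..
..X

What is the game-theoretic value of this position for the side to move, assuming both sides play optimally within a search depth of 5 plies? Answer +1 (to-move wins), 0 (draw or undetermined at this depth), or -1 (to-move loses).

p1 X@[X.O/O../..X]: (0,1)[XXO/O../..X]-1* (1,1)[X.O/OX./..X]-1 (1,2)[X.O/O.X/..X]-1 (2,0)[X.O/O../X.X]-1 (2,1)[X.O/O../.XX]-1
p2 O@[XXO/O../..X]: (1,1)[XXO/OO./..X]+1* (1,2)[XXO/O.O/..X]-1 (2,0)[XXO/O../O.X]-1 (2,1)[XXO/O../.OX]-1
p3 X@[XXO/OO./..X] terminal -1; root [X.O/O../..X] d5

value(X.O/O../..X, X) = -1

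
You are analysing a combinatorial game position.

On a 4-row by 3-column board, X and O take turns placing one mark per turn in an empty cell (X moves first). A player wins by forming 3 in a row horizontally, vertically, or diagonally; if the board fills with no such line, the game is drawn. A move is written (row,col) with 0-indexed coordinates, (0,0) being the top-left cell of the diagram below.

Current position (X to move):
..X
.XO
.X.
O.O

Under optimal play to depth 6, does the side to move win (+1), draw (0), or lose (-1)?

value(..X/.XO/.X./O.O, X) = +1

ply 1, X at ..X/.XO/.X./O.O | (0,0)=-1→X.X/.XO/.X./O.O; (0,1)=+1→.XX/.XO/.X./O.O*; (1,0)=-1→..X/XXO/.X./O.O; (2,0)=+1→..X/.XO/XX./O.O; (2,2)=-1→..X/.XO/.XX/O.O; (3,1)=+1→..X/.XO/.X./OXO
ply 2: .XX/.XO/.X./O.O is terminal -1 (O); from ..X/.XO/.X./O.O depth 6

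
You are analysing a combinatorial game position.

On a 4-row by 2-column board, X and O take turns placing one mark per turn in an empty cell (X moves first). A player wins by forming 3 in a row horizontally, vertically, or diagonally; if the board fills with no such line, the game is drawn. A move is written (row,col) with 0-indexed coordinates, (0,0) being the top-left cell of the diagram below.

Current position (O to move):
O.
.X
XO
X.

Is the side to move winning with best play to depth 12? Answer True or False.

ply 1, O at O./.X/XO/X. | (0,1)=-1→OO/.X/XO/X.; (1,0)=+0→O./OX/XO/X.*; (3,1)=-1→O./.X/XO/XO
ply 2, X at O./OX/XO/X. | (0,1)=+0→OX/OX/XO/X.*; (3,1)=+0→O./OX/XO/XX
ply 3, O at OX/OX/XO/X. | (3,1)=+0→OX/OX/XO/XO*
ply 4: OX/OX/XO/XO is terminal +0 (X); from O./.X/XO/X. depth 12

O winning at [O./.X/XO/X.]: False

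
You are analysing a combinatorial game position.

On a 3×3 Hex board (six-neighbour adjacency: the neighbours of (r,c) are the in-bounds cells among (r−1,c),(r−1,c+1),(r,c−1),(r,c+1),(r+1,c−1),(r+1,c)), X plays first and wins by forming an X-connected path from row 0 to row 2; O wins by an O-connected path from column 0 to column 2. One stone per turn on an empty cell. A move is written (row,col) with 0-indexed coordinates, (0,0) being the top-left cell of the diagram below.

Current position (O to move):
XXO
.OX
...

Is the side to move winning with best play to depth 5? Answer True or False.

p1 O@[XXO/.OX/...]: (1,0)[XXO/OOX/...]+1* (2,0)[XXO/.OX/O..]+1 (2,1)[XXO/.OX/.O.]+1 (2,2)[XXO/.OX/..O]+1
p2 X@[XXO/OOX/...] terminal -1; root [XXO/.OX/...] d5

O winning at [XXO/.OX/...]: True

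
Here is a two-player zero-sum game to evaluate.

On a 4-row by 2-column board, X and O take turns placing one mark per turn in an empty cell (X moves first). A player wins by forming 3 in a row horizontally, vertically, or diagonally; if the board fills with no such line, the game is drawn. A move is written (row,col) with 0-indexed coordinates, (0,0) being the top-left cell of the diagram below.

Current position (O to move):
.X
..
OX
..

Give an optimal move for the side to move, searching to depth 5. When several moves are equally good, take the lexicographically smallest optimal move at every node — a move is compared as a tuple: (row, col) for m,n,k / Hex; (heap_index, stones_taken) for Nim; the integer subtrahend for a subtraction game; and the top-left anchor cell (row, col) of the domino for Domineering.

p1 O@[.X/../OX/..]: (0,0)[OX/../OX/..]-1 (1,0)[.X/O./OX/..]-1 (1,1)[.X/.O/OX/..]+0* (3,0)[.X/../OX/O.]-1 (3,1)[.X/../OX/.O]-1
p2 X@[.X/.O/OX/..]: (0,0)[XX/.O/OX/..]+0* (1,0)[.X/XO/OX/..]+0 (3,0)[.X/.O/OX/X.]+0 (3,1)[.X/.O/OX/.X]-1
p3 O@[XX/.O/OX/..]: (1,0)[XX/OO/OX/..]+0* (3,0)[XX/.O/OX/O.]+0 (3,1)[XX/.O/OX/.O]+0
p4 X@[XX/OO/OX/..]: (3,0)[XX/OO/OX/X.]+0* (3,1)[XX/OO/OX/.X]-1
p5 O@[XX/OO/OX/X.]: (3,1)[XX/OO/OX/XO]+0*
p6 X@[XX/OO/OX/XO] terminal +0; root [.X/../OX/..] d5

O's best at [.X/../OX/..]: (1,1)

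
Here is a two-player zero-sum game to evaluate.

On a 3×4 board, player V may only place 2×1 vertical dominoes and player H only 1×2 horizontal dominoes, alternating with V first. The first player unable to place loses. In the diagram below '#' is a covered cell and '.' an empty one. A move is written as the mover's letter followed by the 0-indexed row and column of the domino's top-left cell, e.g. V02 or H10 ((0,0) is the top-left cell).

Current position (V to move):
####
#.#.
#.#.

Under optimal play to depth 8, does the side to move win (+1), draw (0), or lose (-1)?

value(####/#.#./#.#., V) = +1

p1 V@[####/#.#./#.#.]: V11[####/###./###.]+1* V13[####/#.##/#.##]+1
p2 H@[####/###./###.] terminal -1; root [####/#.#./#.#.] d8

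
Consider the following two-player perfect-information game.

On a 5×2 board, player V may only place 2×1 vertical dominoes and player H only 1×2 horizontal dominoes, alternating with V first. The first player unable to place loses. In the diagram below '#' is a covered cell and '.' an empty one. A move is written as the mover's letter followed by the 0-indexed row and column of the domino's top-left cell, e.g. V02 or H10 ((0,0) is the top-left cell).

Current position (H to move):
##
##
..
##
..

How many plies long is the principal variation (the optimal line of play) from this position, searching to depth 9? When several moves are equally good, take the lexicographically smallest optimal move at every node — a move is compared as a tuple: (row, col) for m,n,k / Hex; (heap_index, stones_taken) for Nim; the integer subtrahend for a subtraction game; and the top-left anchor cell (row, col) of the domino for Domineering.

ply 1, H at ##/##/../##/.. | H20=+1→##/##/##/##/..*; H40=+1→##/##/../##/##
ply 2: ##/##/##/##/.. is terminal -1 (V); from ##/##/../##/.. depth 9

PV length from [##/##/../##/..]: 1 ply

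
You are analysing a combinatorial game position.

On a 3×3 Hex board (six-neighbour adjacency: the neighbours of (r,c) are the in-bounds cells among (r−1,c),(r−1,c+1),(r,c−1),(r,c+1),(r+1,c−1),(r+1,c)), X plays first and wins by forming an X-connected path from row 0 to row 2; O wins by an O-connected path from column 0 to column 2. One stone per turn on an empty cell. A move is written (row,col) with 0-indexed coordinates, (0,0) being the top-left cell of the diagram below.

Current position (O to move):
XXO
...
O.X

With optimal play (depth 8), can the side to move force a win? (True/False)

O winning at [XXO/.../O.X]: True

[XXO/.../O.X] O move#1: (1,0):-1/XXO/O../O.X, (1,1):+1/XXO/.O./O.X*, (1,2):+1/XXO/..O/O.X, (2,1):+1/XXO/.../OOX
[XXO/.O./O.X] end (terminal -1, X#2); searched XXO/.../O.X to 8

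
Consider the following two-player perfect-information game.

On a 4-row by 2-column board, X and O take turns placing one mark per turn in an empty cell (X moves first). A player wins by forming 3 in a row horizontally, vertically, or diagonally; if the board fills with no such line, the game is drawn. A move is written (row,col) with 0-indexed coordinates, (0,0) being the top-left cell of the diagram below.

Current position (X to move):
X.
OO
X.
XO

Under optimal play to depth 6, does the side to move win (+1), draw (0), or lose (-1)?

ply 1, X at X./OO/X./XO | (0,1)=-1→XX/OO/X./XO; (2,1)=+0→X./OO/XX/XO*
ply 2, O at X./OO/XX/XO | (0,1)=+0→XO/OO/XX/XO*
ply 3: XO/OO/XX/XO is terminal +0 (X); from X./OO/X./XO depth 6

value(X./OO/X./XO, X) = 0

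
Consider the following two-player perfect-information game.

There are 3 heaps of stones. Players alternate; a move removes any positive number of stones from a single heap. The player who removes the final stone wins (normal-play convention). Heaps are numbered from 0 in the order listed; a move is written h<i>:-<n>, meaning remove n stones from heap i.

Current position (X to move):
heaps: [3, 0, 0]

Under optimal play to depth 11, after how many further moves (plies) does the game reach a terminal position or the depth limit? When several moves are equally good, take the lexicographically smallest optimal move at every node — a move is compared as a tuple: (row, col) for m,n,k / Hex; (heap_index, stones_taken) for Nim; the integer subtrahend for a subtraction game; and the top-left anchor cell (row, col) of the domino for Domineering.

[(3,0,0)] X move#1: h0:-1:-1/(2,0,0), h0:-2:-1/(1,0,0), h0:-3:+1/(0,0,0)*
[(0,0,0)] end (terminal -1, O#2); searched (3,0,0) to 11

PV length from [(3,0,0)]: 1 ply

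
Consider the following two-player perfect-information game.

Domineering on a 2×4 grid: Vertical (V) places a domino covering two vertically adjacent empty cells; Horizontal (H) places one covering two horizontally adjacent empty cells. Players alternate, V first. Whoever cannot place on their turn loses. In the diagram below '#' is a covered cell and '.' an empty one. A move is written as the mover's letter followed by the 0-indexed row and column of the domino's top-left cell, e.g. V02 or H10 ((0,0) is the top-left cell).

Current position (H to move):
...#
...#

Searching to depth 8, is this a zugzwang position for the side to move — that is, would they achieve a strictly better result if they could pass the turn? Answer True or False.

zugzwang(...#/...#, H) = False

[...#/...#] H move#1: H00:+1/##.#/...#*, H01:+1/.###/...#, H10:+1/...#/##.#, H11:+1/...#/.###
[##.#/...#] V move#2: V02:-1/####/..##*
[####/..##] H move#3: H10:+1/####/####*
[####/####] end (terminal -1, V#4); searched ...#/...# to 8
suppose H passes — search the same position with V to move:
pass> [...#/...#] V move#1: V00:-1/#..#/#..#, V01:+1/.#.#/.#.#*, V02:-1/..##/..##
pass> [.#.#/.#.#] end (terminal -1, H#2); searched ...#/...# to 8
for H: play +1, pass -1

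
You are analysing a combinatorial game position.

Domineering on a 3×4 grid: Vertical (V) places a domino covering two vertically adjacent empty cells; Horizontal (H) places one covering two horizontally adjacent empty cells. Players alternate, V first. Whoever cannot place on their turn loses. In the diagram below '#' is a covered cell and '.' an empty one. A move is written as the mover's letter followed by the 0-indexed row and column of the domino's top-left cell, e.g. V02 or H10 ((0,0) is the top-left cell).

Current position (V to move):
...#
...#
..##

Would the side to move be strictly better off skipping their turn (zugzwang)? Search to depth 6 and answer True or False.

zugzwang(...#/...#/..##, V) = False

ply 1, V at ...#/...#/..## | V00=-1→#..#/#..#/..##; V01=+1→.#.#/.#.#/..##*; V02=-1→..##/..##/..##; V10=-1→...#/#..#/#.##; V11=+1→...#/.#.#/.###
ply 2, H at .#.#/.#.#/..## | H20=-1→.#.#/.#.#/####*
ply 3, V at .#.#/.#.#/#### | V00=+1→##.#/##.#/####*; V02=+1→.###/.###/####
ply 4: ##.#/##.#/#### is terminal -1 (H); from ...#/...#/..## depth 6
suppose V passes — search the same position with H to move:
pass> ply 1, H at ...#/...#/..## | H00=-1→##.#/...#/..##; H01=-1→.###/...#/..##; H10=+1→...#/##.#/..##*; H11=+1→...#/.###/..##; H20=-1→...#/...#/####
pass> ply 2, V at ...#/##.#/..## | V02=-1→..##/####/..##*
pass> ply 3, H at ..##/####/..## | H00=+1→####/####/..##*; H20=+1→..##/####/####
pass> ply 4: ####/####/..## is terminal -1 (V); from ...#/...#/..## depth 6
for V: play +1, pass -1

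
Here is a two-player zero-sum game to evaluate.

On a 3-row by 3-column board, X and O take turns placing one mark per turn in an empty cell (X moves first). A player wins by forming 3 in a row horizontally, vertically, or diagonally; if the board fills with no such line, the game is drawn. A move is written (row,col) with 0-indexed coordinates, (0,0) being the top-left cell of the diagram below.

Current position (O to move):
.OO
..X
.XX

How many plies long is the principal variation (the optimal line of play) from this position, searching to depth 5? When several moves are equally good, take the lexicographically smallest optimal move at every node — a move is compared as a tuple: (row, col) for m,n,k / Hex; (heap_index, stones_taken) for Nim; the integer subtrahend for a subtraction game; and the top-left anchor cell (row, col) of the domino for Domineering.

PV length from [.OO/..X/.XX]: 1 ply

[.OO/..X/.XX] O move#1: (0,0):+1/OOO/..X/.XX*, (1,0):-1/.OO/O.X/.XX, (1,1):-1/.OO/.OX/.XX, (2,0):+1/.OO/..X/OXX
[OOO/..X/.XX] end (terminal -1, X#2); searched .OO/..X/.XX to 5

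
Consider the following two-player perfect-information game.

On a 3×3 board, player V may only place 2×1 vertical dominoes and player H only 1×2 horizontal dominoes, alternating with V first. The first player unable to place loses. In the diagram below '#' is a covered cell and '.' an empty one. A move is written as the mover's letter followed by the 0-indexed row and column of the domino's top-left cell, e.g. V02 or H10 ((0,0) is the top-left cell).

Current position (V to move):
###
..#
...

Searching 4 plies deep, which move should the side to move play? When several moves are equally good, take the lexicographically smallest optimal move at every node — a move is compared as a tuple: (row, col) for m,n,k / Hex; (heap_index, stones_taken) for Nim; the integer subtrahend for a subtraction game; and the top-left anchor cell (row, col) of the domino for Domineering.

V's best at [###/..#/...]: V11

p1 V@[###/..#/...]: V10[###/#.#/#..]-1 V11[###/.##/.#.]+1*
p2 H@[###/.##/.#.] terminal -1; root [###/..#/...] d4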